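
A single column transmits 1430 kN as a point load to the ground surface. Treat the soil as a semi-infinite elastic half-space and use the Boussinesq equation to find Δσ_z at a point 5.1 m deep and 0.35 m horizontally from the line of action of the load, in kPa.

Δσ_z ≈ 25.9 kPa

Boussinesq vertical stress below a point load on an elastic half-space:
Δσ_z = 3P/(2πz²) · [1 + (r/z)²]^(−5/2)
r/z = 0.35/5.1 = 0.068627; [1+(r/z)²]^(−5/2) = 0.98832.
Δσ_z = 3×1430/(2π×5.1²) × 0.98832 = 26.25 × 0.98832 = 25.94 kPa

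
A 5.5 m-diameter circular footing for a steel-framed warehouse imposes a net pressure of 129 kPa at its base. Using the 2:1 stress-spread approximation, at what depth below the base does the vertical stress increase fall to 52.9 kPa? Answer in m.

2:1 spreading — at depth z the loaded area has grown by z in each plan dimension:
qD²/(D+z)² = Δσ_z ⇒ z = D(√(q/Δσ_z) − 1) = 5.5×(√(129/52.9) − 1) = 3.089 m

z ≈ 3.09 m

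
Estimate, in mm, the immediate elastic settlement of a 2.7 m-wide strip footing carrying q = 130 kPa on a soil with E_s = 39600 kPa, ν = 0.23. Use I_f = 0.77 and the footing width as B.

S_e ≈ 6.46 mm

Immediate (elastic) settlement: S_e = q·B·(1−ν²)/E_s · I_f.
S_e = 130 × 2.7 × (1 − 0.23²) / 39600 × 0.77
    = 130 × 2.7 × 0.9471 / 39600 × 0.77
    = 0.006464 m = 6.464 mm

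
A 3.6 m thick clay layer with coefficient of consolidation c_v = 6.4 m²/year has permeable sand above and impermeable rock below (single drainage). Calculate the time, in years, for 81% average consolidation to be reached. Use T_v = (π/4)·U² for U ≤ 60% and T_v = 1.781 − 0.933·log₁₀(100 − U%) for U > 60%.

Drainage path length: H_d = H = 3.6 m (single drainage).
U > 60%: T_v = 1.781 − 0.933·log₁₀(100 − 81) = 0.58792.
t = T_v·H_d²/c_v = 0.58792×3.6²/6.4 = 1.191 years.

t ≈ 1.19 years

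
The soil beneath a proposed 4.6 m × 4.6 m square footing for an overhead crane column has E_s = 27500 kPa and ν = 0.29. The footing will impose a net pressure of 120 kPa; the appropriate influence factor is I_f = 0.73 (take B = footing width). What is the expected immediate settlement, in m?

S_e ≈ 0.0134 m

Immediate (elastic) settlement: S_e = q·B·(1−ν²)/E_s · I_f.
S_e = 120 × 4.6 × (1 − 0.29²) / 27500 × 0.73
    = 120 × 4.6 × 0.9159 / 27500 × 0.73
    = 0.01342 m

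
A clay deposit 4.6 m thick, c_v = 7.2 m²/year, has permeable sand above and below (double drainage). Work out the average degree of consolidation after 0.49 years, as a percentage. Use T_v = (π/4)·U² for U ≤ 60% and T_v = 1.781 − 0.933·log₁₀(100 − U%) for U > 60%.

Drainage path length: H_d = H/2 = 2.3 m (double drainage).
T_v = c_v·t/H_d² = 7.2×0.49/2.3² = 0.66692.
T_v = 0.66692 corresponds to the U > 60% branch:
U = 1 − 10^((1.781 − T_v)/0.933)/100 = 0.8437

U ≈ 84.4 %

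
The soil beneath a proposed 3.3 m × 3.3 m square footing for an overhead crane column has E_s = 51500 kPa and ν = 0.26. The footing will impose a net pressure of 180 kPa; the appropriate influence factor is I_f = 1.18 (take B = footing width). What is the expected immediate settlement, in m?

Immediate (elastic) settlement: S_e = q·B·(1−ν²)/E_s · I_f.
S_e = 180 × 3.3 × (1 − 0.26²) / 51500 × 1.18
    = 180 × 3.3 × 0.9324 / 51500 × 1.18
    = 0.01269 m

S_e ≈ 0.0127 m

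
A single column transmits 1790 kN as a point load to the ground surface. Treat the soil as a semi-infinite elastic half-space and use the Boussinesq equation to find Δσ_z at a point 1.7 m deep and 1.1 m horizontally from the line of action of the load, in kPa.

Boussinesq vertical stress below a point load on an elastic half-space:
Δσ_z = 3P/(2πz²) · [1 + (r/z)²]^(−5/2)
r/z = 1.1/1.7 = 0.64706; [1+(r/z)²]^(−5/2) = 0.41714.
Δσ_z = 3×1790/(2π×1.7²) × 0.41714 = 295.73 × 0.41714 = 123.4 kPa

Δσ_z ≈ 123 kPa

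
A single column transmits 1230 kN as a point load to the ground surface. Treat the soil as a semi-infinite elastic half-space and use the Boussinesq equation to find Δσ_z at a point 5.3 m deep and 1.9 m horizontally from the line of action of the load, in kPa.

Δσ_z ≈ 15.5 kPa

Boussinesq vertical stress below a point load on an elastic half-space:
Δσ_z = 3P/(2πz²) · [1 + (r/z)²]^(−5/2)
r/z = 1.9/5.3 = 0.35849; [1+(r/z)²]^(−5/2) = 0.73915.
Δσ_z = 3×1230/(2π×5.3²) × 0.73915 = 20.907 × 0.73915 = 15.45 kPa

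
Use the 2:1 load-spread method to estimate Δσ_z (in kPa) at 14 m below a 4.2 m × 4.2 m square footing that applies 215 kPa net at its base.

By the 2:1 method the load spreads at 1 horizontal : 2 vertical, so at depth z the loaded area has grown by z in each plan dimension:
Δσ = qBL/((B+z)(L+z)) = 215×4.2×4.2/((4.2+14)(4.2+14)) = 11.45 kPa

Δσ_z ≈ 11.4 kPa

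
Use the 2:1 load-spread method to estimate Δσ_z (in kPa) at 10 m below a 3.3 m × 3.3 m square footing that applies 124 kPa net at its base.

Δσ_z ≈ 7.63 kPa

By the 2:1 method the load spreads at 1 horizontal : 2 vertical, so at depth z the loaded area has grown by z in each plan dimension:
Δσ = qBL/((B+z)(L+z)) = 124×3.3×3.3/((3.3+10)(3.3+10)) = 7.6339 kPa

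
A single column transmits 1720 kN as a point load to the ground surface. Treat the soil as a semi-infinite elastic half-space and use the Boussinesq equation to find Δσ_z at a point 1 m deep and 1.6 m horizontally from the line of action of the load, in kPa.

Δσ_z ≈ 34.3 kPa

Boussinesq vertical stress below a point load on an elastic half-space:
Δσ_z = 3P/(2πz²) · [1 + (r/z)²]^(−5/2)
r/z = 1.6/1 = 1.6; [1+(r/z)²]^(−5/2) = 0.041819.
Δσ_z = 3×1720/(2π×1²) × 0.041819 = 821.24 × 0.041819 = 34.34 kPa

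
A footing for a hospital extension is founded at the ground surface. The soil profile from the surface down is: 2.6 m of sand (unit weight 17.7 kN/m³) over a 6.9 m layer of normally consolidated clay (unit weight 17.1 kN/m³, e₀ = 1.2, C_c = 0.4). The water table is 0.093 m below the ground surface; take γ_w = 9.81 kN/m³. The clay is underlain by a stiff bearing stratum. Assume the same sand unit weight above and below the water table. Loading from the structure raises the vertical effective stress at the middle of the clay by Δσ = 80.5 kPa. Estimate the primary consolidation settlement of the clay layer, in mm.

Mid-depth of clay below the ground surface: z = 2.6 + 6.9/2 = 6.05 m.
Total vertical stress at mid-clay: σ_v = 17.7×2.6 + 17.1×3.45 = 105.02 kPa.
Pore pressure: u = 9.81×(6.05 − 0.093) = 58.438 kPa.
Initial effective stress: σ'_0 = σ_v − u = 105.02 − 58.438 = 46.582 kPa.
Final effective stress: σ'_f = σ'_0 + Δσ = 46.582 + 80.5 = 127.08 kPa.
Normally consolidated clay, so the full stress increment lies on the virgin compression line:
S_c = C_c·H/(1+e₀)·log₁₀(σ'_f/σ'_0) = 0.4×6.9/(1+1.2)×log₁₀(127.08/46.582)
    = 1.2545 × 0.43586 = 0.5468 m

S_c ≈ 547 mm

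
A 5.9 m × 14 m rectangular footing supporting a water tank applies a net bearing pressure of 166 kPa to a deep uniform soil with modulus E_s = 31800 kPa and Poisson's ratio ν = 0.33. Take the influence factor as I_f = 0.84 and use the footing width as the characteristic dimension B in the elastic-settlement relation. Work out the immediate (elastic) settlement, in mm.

S_e ≈ 23.1 mm

Immediate (elastic) settlement: S_e = q·B·(1−ν²)/E_s · I_f.
S_e = 166 × 5.9 × (1 − 0.33²) / 31800 × 0.84
    = 166 × 5.9 × 0.8911 / 31800 × 0.84
    = 0.02305 m = 23.05 mm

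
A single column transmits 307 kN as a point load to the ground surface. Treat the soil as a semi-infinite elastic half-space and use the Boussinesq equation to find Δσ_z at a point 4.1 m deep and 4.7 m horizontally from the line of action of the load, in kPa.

Δσ_z ≈ 1.07 kPa

Boussinesq vertical stress below a point load on an elastic half-space:
Δσ_z = 3P/(2πz²) · [1 + (r/z)²]^(−5/2)
r/z = 4.7/4.1 = 1.1463; [1+(r/z)²]^(−5/2) = 0.12276.
Δσ_z = 3×307/(2π×4.1²) × 0.12276 = 8.7199 × 0.12276 = 1.07 kPa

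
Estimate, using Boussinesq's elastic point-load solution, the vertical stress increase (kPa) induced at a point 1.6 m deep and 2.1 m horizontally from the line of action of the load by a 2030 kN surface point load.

Δσ_z ≈ 31 kPa

Boussinesq vertical stress below a point load on an elastic half-space:
Δσ_z = 3P/(2πz²) · [1 + (r/z)²]^(−5/2)
r/z = 2.1/1.6 = 1.3125; [1+(r/z)²]^(−5/2) = 0.081756.
Δσ_z = 3×2030/(2π×1.6²) × 0.081756 = 378.61 × 0.081756 = 30.95 kPa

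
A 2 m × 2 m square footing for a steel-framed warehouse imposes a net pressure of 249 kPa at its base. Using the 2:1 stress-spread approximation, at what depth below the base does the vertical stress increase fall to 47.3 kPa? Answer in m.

2:1 spreading — at depth z the loaded area has grown by z in each plan dimension:
qB²/(B+z)² = Δσ_z ⇒ z = B(√(q/Δσ_z) − 1) = 2×(√(249/47.3) − 1) = 2.589 m

z ≈ 2.59 m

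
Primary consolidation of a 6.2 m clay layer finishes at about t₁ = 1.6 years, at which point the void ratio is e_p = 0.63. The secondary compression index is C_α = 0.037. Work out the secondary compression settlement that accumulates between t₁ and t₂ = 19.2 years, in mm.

Secondary compression: S_s = C_α·H/(1+e_p)·log₁₀(t₂/t₁)
S_s = 0.037×6.2/(1+0.63)×log₁₀(19.2/1.6)
    = 0.1407 × 1.079 = 0.1519 m

S_s ≈ 152 mm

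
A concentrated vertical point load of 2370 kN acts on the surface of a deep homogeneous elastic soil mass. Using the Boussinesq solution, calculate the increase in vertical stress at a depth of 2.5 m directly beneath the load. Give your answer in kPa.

Boussinesq vertical stress below a point load on an elastic half-space:
Δσ_z = 3P/(2πz²) · [1 + (r/z)²]^(−5/2)
r/z = 0/2.5 = 0; [1+(r/z)²]^(−5/2) = 1.
Δσ_z = 3×2370/(2π×2.5²) × 1 = 181.05 × 1 = 181.1 kPa

Δσ_z ≈ 181 kPa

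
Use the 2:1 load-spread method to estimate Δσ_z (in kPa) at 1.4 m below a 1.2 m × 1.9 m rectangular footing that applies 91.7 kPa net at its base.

By the 2:1 method the load spreads at 1 horizontal : 2 vertical, so at depth z the loaded area has grown by z in each plan dimension:
Δσ = qBL/((B+z)(L+z)) = 91.7×1.2×1.9/((1.2+1.4)(1.9+1.4)) = 24.368 kPa

Δσ_z ≈ 24.4 kPa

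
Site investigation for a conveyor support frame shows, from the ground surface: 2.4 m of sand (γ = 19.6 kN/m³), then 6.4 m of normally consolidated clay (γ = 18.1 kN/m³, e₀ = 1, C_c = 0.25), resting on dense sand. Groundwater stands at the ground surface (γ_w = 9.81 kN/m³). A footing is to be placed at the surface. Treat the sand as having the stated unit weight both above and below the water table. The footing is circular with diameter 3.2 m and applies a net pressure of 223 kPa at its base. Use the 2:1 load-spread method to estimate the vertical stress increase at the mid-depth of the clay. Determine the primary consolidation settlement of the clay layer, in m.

Mid-depth of clay below the ground surface: z = 2.4 + 6.4/2 = 5.6 m.
Total vertical stress at mid-clay: σ_v = 19.6×2.4 + 18.1×3.2 = 104.96 kPa.
Pore pressure: u = 9.81×(5.6 − 0) = 54.936 kPa.
Initial effective stress: σ'_0 = σ_v − u = 104.96 − 54.936 = 50.024 kPa.
Stress increase at mid-clay by the 2:1 spreading method:
Δσ ≈ qD²/(D+z)² = 223×3.2²/(3.2+5.6)² = 29.488 kPa
Final effective stress: σ'_f = σ'_0 + Δσ = 50.024 + 29.488 = 79.512 kPa.
Normally consolidated clay, so the full stress increment lies on the virgin compression line:
S_c = C_c·H/(1+e₀)·log₁₀(σ'_f/σ'_0) = 0.25×6.4/(1+1)×log₁₀(79.512/50.024)
    = 0.8 × 0.20125 = 0.161 m

S_c ≈ 0.161 m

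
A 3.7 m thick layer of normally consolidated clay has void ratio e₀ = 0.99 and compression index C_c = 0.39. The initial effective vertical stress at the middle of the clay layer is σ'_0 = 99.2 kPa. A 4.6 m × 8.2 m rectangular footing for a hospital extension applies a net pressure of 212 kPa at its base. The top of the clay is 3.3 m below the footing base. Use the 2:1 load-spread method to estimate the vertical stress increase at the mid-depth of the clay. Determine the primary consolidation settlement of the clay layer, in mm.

S_c ≈ 152 mm

Mid-depth of clay below the footing base: z = 3.3 + 3.7/2 = 5.15 m.
Stress increase at mid-clay by the 2:1 spreading method:
Δσ = qBL/((B+z)(L+z)) = 212×4.6×8.2/((4.6+5.15)(8.2+5.15)) = 61.436 kPa
Final effective stress: σ'_f = σ'_0 + Δσ = 99.2 + 61.436 = 160.64 kPa.
Normally consolidated clay, so the full stress increment lies on the virgin compression line:
S_c = C_c·H/(1+e₀)·log₁₀(σ'_f/σ'_0) = 0.39×3.7/(1+0.99)×log₁₀(160.64/99.2)
    = 0.72513 × 0.20934 = 0.1518 m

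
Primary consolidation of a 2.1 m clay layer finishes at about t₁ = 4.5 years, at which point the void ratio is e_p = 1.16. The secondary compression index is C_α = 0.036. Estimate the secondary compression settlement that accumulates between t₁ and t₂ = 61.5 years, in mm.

S_s ≈ 39.7 mm

Secondary compression: S_s = C_α·H/(1+e_p)·log₁₀(t₂/t₁)
S_s = 0.036×2.1/(1+1.16)×log₁₀(61.5/4.5)
    = 0.035 × 1.136 = 0.03975 m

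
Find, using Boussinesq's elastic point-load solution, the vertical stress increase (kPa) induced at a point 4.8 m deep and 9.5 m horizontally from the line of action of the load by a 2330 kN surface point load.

Δσ_z ≈ 0.901 kPa

Boussinesq vertical stress below a point load on an elastic half-space:
Δσ_z = 3P/(2πz²) · [1 + (r/z)²]^(−5/2)
r/z = 9.5/4.8 = 1.9792; [1+(r/z)²]^(−5/2) = 0.018652.
Δσ_z = 3×2330/(2π×4.8²) × 0.018652 = 48.285 × 0.018652 = 0.9006 kPa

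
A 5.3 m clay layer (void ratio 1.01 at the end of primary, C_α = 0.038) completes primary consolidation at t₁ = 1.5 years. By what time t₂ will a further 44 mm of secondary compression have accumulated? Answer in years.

S_s = C_α·H/(1+e_p)·log₁₀(t₂/t₁) ⇒ log₁₀(t₂/t₁) = S_s·(1+e_p)/(C_α·H).
log₁₀(t₂/t₁) = 0.044 × (1+1.01) / (0.038×5.3) = 0.4391
t₂ = t₁ × 10^0.4391 = 1.5 × 2.749 = 4.123 years

t₂ ≈ 4.12 years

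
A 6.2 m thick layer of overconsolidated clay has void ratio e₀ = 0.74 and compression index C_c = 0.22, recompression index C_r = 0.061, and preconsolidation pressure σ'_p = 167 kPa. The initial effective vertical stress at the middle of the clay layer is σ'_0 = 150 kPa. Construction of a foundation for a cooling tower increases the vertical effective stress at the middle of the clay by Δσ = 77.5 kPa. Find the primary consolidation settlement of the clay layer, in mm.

Final effective stress: σ'_f = 150 + 77.5 = 227.5 kPa.
σ'_f = 227.5 > σ'_p = 167 kPa, so the stress path crosses the preconsolidation pressure — recompression up to σ'_p, then virgin compression beyond:
S_c = H/(1+e₀)·[C_r·log₁₀(σ'_p/σ'_0) + C_c·log₁₀(σ'_f/σ'_p)]
    = 6.2/1.74 × [0.061×log₁₀(167/150) + 0.22×log₁₀(227.5/167)]
    = 3.5632 × [0.0028441 + 0.029538] = 0.1154 m

S_c ≈ 115 mm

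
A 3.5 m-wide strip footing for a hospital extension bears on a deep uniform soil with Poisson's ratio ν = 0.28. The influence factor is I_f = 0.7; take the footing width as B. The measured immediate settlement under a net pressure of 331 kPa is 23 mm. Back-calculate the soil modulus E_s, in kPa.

E_s ≈ 32500 kPa

S_e = q·B·(1−ν²)/E_s · I_f  ⇒  E_s = q·B·(1−ν²)·I_f / S_e.
E_s = 331 × 3.5 × 0.9216 × 0.7 / 0.023 = 32490 kPa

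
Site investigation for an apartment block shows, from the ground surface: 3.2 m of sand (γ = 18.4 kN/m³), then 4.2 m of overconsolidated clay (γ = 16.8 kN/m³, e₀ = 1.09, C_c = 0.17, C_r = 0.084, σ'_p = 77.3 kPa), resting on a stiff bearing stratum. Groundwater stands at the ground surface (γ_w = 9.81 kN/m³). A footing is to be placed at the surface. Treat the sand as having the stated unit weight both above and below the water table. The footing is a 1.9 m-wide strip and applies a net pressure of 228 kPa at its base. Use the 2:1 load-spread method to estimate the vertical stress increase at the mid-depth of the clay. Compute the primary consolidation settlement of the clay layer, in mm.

Mid-depth of clay below the ground surface: z = 3.2 + 4.2/2 = 5.3 m.
Total vertical stress at mid-clay: σ_v = 18.4×3.2 + 16.8×2.1 = 94.16 kPa.
Pore pressure: u = 9.81×(5.3 − 0) = 51.993 kPa.
Initial effective stress: σ'_0 = σ_v − u = 94.16 − 51.993 = 42.167 kPa.
Stress increase at mid-clay by the 2:1 spreading method:
Δσ = qB/(B+z) = 228×1.9/(1.9+5.3) = 60.167 kPa
Final effective stress: σ'_f = 42.167 + 60.167 = 102.33 kPa.
σ'_f = 102.33 > σ'_p = 77.3 kPa, so the stress path crosses the preconsolidation pressure — recompression up to σ'_p, then virgin compression beyond:
S_c = H/(1+e₀)·[C_r·log₁₀(σ'_p/σ'_0) + C_c·log₁₀(σ'_f/σ'_p)]
    = 4.2/2.09 × [0.084×log₁₀(77.3/42.167) + 0.17×log₁₀(102.33/77.3)]
    = 2.0096 × [0.022109 + 0.02071] = 0.08605 m

S_c ≈ 86 mm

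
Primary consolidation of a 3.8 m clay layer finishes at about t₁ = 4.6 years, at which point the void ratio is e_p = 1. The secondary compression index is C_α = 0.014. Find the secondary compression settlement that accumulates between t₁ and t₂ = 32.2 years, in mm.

S_s ≈ 22.5 mm

Secondary compression: S_s = C_α·H/(1+e_p)·log₁₀(t₂/t₁)
S_s = 0.014×3.8/(1+1)×log₁₀(32.2/4.6)
    = 0.0266 × 0.8451 = 0.02248 m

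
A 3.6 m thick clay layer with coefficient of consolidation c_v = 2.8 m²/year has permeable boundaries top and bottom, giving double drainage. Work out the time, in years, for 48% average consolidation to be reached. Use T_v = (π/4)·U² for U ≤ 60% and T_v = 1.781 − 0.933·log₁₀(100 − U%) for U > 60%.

Drainage path length: H_d = H/2 = 1.8 m (double drainage).
U ≤ 60%: T_v = (π/4)·U² = (π/4)×0.48² = 0.18096.
t = T_v·H_d²/c_v = 0.18096×1.8²/2.8 = 0.2094 years.

t ≈ 0.209 years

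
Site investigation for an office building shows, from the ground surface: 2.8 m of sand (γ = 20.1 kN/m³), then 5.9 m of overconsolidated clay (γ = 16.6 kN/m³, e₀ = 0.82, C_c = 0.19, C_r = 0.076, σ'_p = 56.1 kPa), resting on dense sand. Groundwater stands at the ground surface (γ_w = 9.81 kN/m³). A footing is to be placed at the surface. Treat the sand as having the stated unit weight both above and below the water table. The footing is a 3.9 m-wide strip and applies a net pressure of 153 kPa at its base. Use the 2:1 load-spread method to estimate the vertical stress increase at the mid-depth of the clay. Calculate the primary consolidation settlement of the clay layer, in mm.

S_c ≈ 197 mm

Mid-depth of clay below the ground surface: z = 2.8 + 5.9/2 = 5.75 m.
Total vertical stress at mid-clay: σ_v = 20.1×2.8 + 16.6×2.95 = 105.25 kPa.
Pore pressure: u = 9.81×(5.75 − 0) = 56.408 kPa.
Initial effective stress: σ'_0 = σ_v − u = 105.25 − 56.408 = 48.842 kPa.
Stress increase at mid-clay by the 2:1 spreading method:
Δσ = qB/(B+z) = 153×3.9/(3.9+5.75) = 61.834 kPa
Final effective stress: σ'_f = 48.842 + 61.834 = 110.68 kPa.
σ'_f = 110.68 > σ'_p = 56.1 kPa, so the stress path crosses the preconsolidation pressure — recompression up to σ'_p, then virgin compression beyond:
S_c = H/(1+e₀)·[C_r·log₁₀(σ'_p/σ'_0) + C_c·log₁₀(σ'_f/σ'_p)]
    = 5.9/1.82 × [0.076×log₁₀(56.1/48.842) + 0.19×log₁₀(110.68/56.1)]
    = 3.2418 × [0.0045729 + 0.05607] = 0.1966 m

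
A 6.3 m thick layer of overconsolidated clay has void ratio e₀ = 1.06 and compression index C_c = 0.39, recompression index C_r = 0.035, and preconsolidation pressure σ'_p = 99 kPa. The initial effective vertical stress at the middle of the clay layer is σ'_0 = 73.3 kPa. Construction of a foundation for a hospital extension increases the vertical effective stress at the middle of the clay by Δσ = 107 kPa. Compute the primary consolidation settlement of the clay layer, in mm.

S_c ≈ 325 mm

Final effective stress: σ'_f = 73.3 + 107 = 180.3 kPa.
σ'_f = 180.3 > σ'_p = 99 kPa, so the stress path crosses the preconsolidation pressure — recompression up to σ'_p, then virgin compression beyond:
S_c = H/(1+e₀)·[C_r·log₁₀(σ'_p/σ'_0) + C_c·log₁₀(σ'_f/σ'_p)]
    = 6.3/2.06 × [0.035×log₁₀(99/73.3) + 0.39×log₁₀(180.3/99)]
    = 3.0583 × [0.0045686 + 0.10154] = 0.3245 m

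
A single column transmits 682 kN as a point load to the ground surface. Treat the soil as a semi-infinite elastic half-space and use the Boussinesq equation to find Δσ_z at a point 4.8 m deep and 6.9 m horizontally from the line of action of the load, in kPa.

Boussinesq vertical stress below a point load on an elastic half-space:
Δσ_z = 3P/(2πz²) · [1 + (r/z)²]^(−5/2)
r/z = 6.9/4.8 = 1.4375; [1+(r/z)²]^(−5/2) = 0.060733.
Δσ_z = 3×682/(2π×4.8²) × 0.060733 = 14.133 × 0.060733 = 0.8583 kPa

Δσ_z ≈ 0.858 kPa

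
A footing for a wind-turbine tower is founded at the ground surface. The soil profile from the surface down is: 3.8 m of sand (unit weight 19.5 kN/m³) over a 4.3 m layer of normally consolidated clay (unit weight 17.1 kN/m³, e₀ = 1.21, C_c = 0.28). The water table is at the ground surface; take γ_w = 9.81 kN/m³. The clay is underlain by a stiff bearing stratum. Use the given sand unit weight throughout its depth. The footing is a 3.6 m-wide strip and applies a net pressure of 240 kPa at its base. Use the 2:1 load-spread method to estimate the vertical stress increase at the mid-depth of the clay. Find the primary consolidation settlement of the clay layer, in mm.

Mid-depth of clay below the ground surface: z = 3.8 + 4.3/2 = 5.95 m.
Total vertical stress at mid-clay: σ_v = 19.5×3.8 + 17.1×2.15 = 110.86 kPa.
Pore pressure: u = 9.81×(5.95 − 0) = 58.37 kPa.
Initial effective stress: σ'_0 = σ_v − u = 110.86 − 58.37 = 52.49 kPa.
Stress increase at mid-clay by the 2:1 spreading method:
Δσ = qB/(B+z) = 240×3.6/(3.6+5.95) = 90.471 kPa
Final effective stress: σ'_f = σ'_0 + Δσ = 52.49 + 90.471 = 142.96 kPa.
Normally consolidated clay, so the full stress increment lies on the virgin compression line:
S_c = C_c·H/(1+e₀)·log₁₀(σ'_f/σ'_0) = 0.28×4.3/(1+1.21)×log₁₀(142.96/52.49)
    = 0.5448 × 0.43514 = 0.2371 m

S_c ≈ 237 mm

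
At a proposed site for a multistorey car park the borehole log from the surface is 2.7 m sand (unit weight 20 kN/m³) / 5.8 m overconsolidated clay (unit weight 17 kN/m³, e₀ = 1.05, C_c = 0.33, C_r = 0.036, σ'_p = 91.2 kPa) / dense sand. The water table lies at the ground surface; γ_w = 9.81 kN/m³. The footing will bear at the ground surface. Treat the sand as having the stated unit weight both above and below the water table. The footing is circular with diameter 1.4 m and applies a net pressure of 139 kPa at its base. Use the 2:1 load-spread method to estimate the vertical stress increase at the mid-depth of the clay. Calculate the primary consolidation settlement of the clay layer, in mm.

S_c ≈ 4.81 mm

Mid-depth of clay below the ground surface: z = 2.7 + 5.8/2 = 5.6 m.
Total vertical stress at mid-clay: σ_v = 20×2.7 + 17×2.9 = 103.3 kPa.
Pore pressure: u = 9.81×(5.6 − 0) = 54.936 kPa.
Initial effective stress: σ'_0 = σ_v − u = 103.3 − 54.936 = 48.364 kPa.
Stress increase at mid-clay by the 2:1 spreading method:
Δσ ≈ qD²/(D+z)² = 139×1.4²/(1.4+5.6)² = 5.56 kPa
Final effective stress: σ'_f = 48.364 + 5.56 = 53.924 kPa.
σ'_f = 53.924 ≤ σ'_p = 91.2 kPa, so the clay remains overconsolidated and only the recompression index applies:
S_c = C_r·H/(1+e₀)·log₁₀(σ'_f/σ'_0) = 0.036×5.8/2.05×log₁₀(53.924/48.364)
    = 0.10185 × 0.04726 = 0.004814 m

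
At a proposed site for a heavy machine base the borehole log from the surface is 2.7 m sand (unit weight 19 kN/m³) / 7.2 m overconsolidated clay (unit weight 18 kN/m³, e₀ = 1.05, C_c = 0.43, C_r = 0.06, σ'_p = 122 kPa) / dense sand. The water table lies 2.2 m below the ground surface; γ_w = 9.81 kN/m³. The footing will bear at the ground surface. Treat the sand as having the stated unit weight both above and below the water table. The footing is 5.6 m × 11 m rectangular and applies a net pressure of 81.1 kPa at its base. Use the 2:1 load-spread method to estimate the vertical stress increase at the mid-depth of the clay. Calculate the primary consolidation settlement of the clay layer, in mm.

Mid-depth of clay below the ground surface: z = 2.7 + 7.2/2 = 6.3 m.
Total vertical stress at mid-clay: σ_v = 19×2.7 + 18×3.6 = 116.1 kPa.
Pore pressure: u = 9.81×(6.3 − 2.2) = 40.221 kPa.
Initial effective stress: σ'_0 = σ_v − u = 116.1 − 40.221 = 75.879 kPa.
Stress increase at mid-clay by the 2:1 spreading method:
Δσ = qBL/((B+z)(L+z)) = 81.1×5.6×11/((5.6+6.3)(11+6.3)) = 24.267 kPa
Final effective stress: σ'_f = 75.879 + 24.267 = 100.15 kPa.
σ'_f = 100.15 ≤ σ'_p = 122 kPa, so the clay remains overconsolidated and only the recompression index applies:
S_c = C_r·H/(1+e₀)·log₁₀(σ'_f/σ'_0) = 0.06×7.2/2.05×log₁₀(100.15/75.879)
    = 0.21073 × 0.12053 = 0.0254 m

S_c ≈ 25.4 mm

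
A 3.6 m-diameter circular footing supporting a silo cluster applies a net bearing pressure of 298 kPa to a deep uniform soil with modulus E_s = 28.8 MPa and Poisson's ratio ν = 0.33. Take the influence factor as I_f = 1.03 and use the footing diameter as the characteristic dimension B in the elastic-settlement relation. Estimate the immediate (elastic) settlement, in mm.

S_e ≈ 34.2 mm

Immediate (elastic) settlement: S_e = q·B·(1−ν²)/E_s · I_f.
E_s = 28.8 MPa = 28800 kPa.
S_e = 298 × 3.6 × (1 − 0.33²) / 28800 × 1.03
    = 298 × 3.6 × 0.8911 / 28800 × 1.03
    = 0.03419 m = 34.19 mm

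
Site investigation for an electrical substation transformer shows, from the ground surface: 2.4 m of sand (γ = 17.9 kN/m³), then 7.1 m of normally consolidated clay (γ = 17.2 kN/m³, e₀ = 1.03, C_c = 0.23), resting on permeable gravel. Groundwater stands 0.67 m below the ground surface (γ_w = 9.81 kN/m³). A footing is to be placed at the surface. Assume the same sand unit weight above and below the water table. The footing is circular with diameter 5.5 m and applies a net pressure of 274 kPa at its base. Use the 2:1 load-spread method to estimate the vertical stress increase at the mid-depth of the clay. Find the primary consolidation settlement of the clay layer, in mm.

S_c ≈ 277 mm

Mid-depth of clay below the ground surface: z = 2.4 + 7.1/2 = 5.95 m.
Total vertical stress at mid-clay: σ_v = 17.9×2.4 + 17.2×3.55 = 104.02 kPa.
Pore pressure: u = 9.81×(5.95 − 0.67) = 51.797 kPa.
Initial effective stress: σ'_0 = σ_v − u = 104.02 − 51.797 = 52.223 kPa.
Stress increase at mid-clay by the 2:1 spreading method:
Δσ ≈ qD²/(D+z)² = 274×5.5²/(5.5+5.95)² = 63.222 kPa
Final effective stress: σ'_f = σ'_0 + Δσ = 52.223 + 63.222 = 115.44 kPa.
Normally consolidated clay, so the full stress increment lies on the virgin compression line:
S_c = C_c·H/(1+e₀)·log₁₀(σ'_f/σ'_0) = 0.23×7.1/(1+1.03)×log₁₀(115.44/52.223)
    = 0.80443 × 0.34449 = 0.2771 m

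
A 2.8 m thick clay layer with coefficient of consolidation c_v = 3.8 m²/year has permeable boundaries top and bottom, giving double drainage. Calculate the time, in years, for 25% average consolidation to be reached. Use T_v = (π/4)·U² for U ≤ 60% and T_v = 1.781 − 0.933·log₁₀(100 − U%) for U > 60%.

Drainage path length: H_d = H/2 = 1.4 m (double drainage).
U ≤ 60%: T_v = (π/4)·U² = (π/4)×0.25² = 0.049087.
t = T_v·H_d²/c_v = 0.049087×1.4²/3.8 = 0.02532 years.

t ≈ 0.0253 years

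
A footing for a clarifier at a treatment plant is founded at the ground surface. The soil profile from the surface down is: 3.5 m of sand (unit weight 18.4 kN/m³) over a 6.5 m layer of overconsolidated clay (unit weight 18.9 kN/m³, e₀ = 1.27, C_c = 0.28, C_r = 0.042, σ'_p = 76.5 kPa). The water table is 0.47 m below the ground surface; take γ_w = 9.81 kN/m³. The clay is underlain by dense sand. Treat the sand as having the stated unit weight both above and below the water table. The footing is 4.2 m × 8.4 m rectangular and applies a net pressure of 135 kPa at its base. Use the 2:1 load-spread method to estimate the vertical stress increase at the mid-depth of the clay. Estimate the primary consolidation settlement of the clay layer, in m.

S_c ≈ 0.0769 m

Mid-depth of clay below the ground surface: z = 3.5 + 6.5/2 = 6.75 m.
Total vertical stress at mid-clay: σ_v = 18.4×3.5 + 18.9×3.25 = 125.82 kPa.
Pore pressure: u = 9.81×(6.75 − 0.47) = 61.607 kPa.
Initial effective stress: σ'_0 = σ_v − u = 125.82 − 61.607 = 64.213 kPa.
Stress increase at mid-clay by the 2:1 spreading method:
Δσ = qBL/((B+z)(L+z)) = 135×4.2×8.4/((4.2+6.75)(8.4+6.75)) = 28.71 kPa
Final effective stress: σ'_f = 64.213 + 28.71 = 92.923 kPa.
σ'_f = 92.923 > σ'_p = 76.5 kPa, so the stress path crosses the preconsolidation pressure — recompression up to σ'_p, then virgin compression beyond:
S_c = H/(1+e₀)·[C_r·log₁₀(σ'_p/σ'_0) + C_c·log₁₀(σ'_f/σ'_p)]
    = 6.5/2.27 × [0.042×log₁₀(76.5/64.213) + 0.28×log₁₀(92.923/76.5)]
    = 2.8634 × [0.0031936 + 0.023649] = 0.07686 m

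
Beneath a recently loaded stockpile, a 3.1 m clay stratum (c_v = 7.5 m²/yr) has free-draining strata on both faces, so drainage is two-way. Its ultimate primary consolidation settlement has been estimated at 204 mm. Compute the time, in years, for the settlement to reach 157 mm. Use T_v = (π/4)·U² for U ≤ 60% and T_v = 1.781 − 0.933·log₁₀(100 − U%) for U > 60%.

Drainage path length: H_d = H/2 = 1.55 m (double drainage).
U = S(t)/S_ult = 157/204 = 0.7696.
U > 60%: T_v = 1.781 − 0.933·log₁₀(100 − 76.961) = 0.50982.
t = T_v·H_d²/c_v = 0.50982×1.55²/7.5 = 0.1633 years.

t ≈ 0.163 years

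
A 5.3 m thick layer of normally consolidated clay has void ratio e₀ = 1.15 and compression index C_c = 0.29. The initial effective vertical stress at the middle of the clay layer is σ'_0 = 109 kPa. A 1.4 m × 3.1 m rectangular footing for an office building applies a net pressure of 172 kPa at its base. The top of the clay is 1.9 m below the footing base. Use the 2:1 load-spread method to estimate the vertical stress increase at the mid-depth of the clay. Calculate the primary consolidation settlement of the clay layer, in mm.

Mid-depth of clay below the footing base: z = 1.9 + 5.3/2 = 4.55 m.
Stress increase at mid-clay by the 2:1 spreading method:
Δσ = qBL/((B+z)(L+z)) = 172×1.4×3.1/((1.4+4.55)(3.1+4.55)) = 16.4 kPa
Final effective stress: σ'_f = σ'_0 + Δσ = 109 + 16.4 = 125.4 kPa.
Normally consolidated clay, so the full stress increment lies on the virgin compression line:
S_c = C_c·H/(1+e₀)·log₁₀(σ'_f/σ'_0) = 0.29×5.3/(1+1.15)×log₁₀(125.4/109)
    = 0.71488 × 0.060871 = 0.04352 m

S_c ≈ 43.5 mm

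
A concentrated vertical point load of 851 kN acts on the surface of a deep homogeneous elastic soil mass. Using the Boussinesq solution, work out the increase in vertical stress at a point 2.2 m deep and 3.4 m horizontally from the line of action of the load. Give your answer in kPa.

Boussinesq vertical stress below a point load on an elastic half-space:
Δσ_z = 3P/(2πz²) · [1 + (r/z)²]^(−5/2)
r/z = 3.4/2.2 = 1.5455; [1+(r/z)²]^(−5/2) = 0.047316.
Δσ_z = 3×851/(2π×2.2²) × 0.047316 = 83.951 × 0.047316 = 3.972 kPa

Δσ_z ≈ 3.97 kPa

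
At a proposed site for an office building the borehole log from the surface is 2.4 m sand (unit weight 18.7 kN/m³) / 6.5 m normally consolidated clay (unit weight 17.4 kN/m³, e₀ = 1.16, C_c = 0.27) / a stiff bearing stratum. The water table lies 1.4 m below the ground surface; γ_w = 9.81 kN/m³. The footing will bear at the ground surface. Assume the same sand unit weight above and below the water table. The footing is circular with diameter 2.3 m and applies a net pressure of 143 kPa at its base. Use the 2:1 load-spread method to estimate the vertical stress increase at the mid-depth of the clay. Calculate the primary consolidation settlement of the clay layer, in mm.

Mid-depth of clay below the ground surface: z = 2.4 + 6.5/2 = 5.65 m.
Total vertical stress at mid-clay: σ_v = 18.7×2.4 + 17.4×3.25 = 101.43 kPa.
Pore pressure: u = 9.81×(5.65 − 1.4) = 41.693 kPa.
Initial effective stress: σ'_0 = σ_v − u = 101.43 − 41.693 = 59.737 kPa.
Stress increase at mid-clay by the 2:1 spreading method:
Δσ ≈ qD²/(D+z)² = 143×2.3²/(2.3+5.65)² = 11.969 kPa
Final effective stress: σ'_f = σ'_0 + Δσ = 59.737 + 11.969 = 71.706 kPa.
Normally consolidated clay, so the full stress increment lies on the virgin compression line:
S_c = C_c·H/(1+e₀)·log₁₀(σ'_f/σ'_0) = 0.27×6.5/(1+1.16)×log₁₀(71.706/59.737)
    = 0.8125 × 0.079312 = 0.06444 m

S_c ≈ 64.4 mm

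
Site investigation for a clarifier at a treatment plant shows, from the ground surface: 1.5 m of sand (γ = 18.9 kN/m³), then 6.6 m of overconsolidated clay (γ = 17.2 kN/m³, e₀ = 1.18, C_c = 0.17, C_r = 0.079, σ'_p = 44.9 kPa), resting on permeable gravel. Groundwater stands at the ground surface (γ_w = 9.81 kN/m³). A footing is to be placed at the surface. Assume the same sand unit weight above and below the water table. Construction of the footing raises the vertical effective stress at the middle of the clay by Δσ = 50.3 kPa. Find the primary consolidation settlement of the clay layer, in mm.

S_c ≈ 168 mm

Mid-depth of clay below the ground surface: z = 1.5 + 6.6/2 = 4.8 m.
Total vertical stress at mid-clay: σ_v = 18.9×1.5 + 17.2×3.3 = 85.11 kPa.
Pore pressure: u = 9.81×(4.8 − 0) = 47.088 kPa.
Initial effective stress: σ'_0 = σ_v − u = 85.11 − 47.088 = 38.022 kPa.
Final effective stress: σ'_f = 38.022 + 50.3 = 88.322 kPa.
σ'_f = 88.322 > σ'_p = 44.9 kPa, so the stress path crosses the preconsolidation pressure — recompression up to σ'_p, then virgin compression beyond:
S_c = H/(1+e₀)·[C_r·log₁₀(σ'_p/σ'_0) + C_c·log₁₀(σ'_f/σ'_p)]
    = 6.6/2.18 × [0.079×log₁₀(44.9/38.022) + 0.17×log₁₀(88.322/44.9)]
    = 3.0275 × [0.0057047 + 0.04995] = 0.1685 m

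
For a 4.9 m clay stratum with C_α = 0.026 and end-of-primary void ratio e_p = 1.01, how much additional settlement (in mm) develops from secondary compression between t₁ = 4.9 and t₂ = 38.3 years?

S_s ≈ 56.6 mm

Secondary compression: S_s = C_α·H/(1+e_p)·log₁₀(t₂/t₁)
S_s = 0.026×4.9/(1+1.01)×log₁₀(38.3/4.9)
    = 0.06338 × 0.893 = 0.0566 m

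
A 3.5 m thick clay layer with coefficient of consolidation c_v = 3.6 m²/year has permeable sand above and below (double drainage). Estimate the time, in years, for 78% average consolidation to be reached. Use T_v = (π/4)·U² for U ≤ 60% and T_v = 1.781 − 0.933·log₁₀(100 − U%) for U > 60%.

Drainage path length: H_d = H/2 = 1.75 m (double drainage).
U > 60%: T_v = 1.781 − 0.933·log₁₀(100 − 78) = 0.52852.
t = T_v·H_d²/c_v = 0.52852×1.75²/3.6 = 0.4496 years.

t ≈ 0.45 years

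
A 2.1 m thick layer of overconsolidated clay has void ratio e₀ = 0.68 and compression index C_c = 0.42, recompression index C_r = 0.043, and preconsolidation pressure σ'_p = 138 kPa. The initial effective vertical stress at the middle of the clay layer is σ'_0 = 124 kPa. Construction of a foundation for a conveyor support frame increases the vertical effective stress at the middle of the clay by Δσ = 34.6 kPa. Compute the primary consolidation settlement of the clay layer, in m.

Final effective stress: σ'_f = 124 + 34.6 = 158.6 kPa.
σ'_f = 158.6 > σ'_p = 138 kPa, so the stress path crosses the preconsolidation pressure — recompression up to σ'_p, then virgin compression beyond:
S_c = H/(1+e₀)·[C_r·log₁₀(σ'_p/σ'_0) + C_c·log₁₀(σ'_f/σ'_p)]
    = 2.1/1.68 × [0.043×log₁₀(138/124) + 0.42×log₁₀(158.6/138)]
    = 1.25 × [0.0019977 + 0.025378] = 0.03422 m

S_c ≈ 0.0342 m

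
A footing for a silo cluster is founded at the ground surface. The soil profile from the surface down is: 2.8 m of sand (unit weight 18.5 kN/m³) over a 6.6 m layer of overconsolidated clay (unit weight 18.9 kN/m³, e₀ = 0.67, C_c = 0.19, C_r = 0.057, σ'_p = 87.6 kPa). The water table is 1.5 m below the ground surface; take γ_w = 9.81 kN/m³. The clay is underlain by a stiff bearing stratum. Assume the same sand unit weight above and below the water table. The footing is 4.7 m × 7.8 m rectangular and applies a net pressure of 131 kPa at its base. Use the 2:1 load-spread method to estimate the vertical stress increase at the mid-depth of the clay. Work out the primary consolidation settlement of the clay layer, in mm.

S_c ≈ 69.8 mm

Mid-depth of clay below the ground surface: z = 2.8 + 6.6/2 = 6.1 m.
Total vertical stress at mid-clay: σ_v = 18.5×2.8 + 18.9×3.3 = 114.17 kPa.
Pore pressure: u = 9.81×(6.1 − 1.5) = 45.126 kPa.
Initial effective stress: σ'_0 = σ_v − u = 114.17 − 45.126 = 69.044 kPa.
Stress increase at mid-clay by the 2:1 spreading method:
Δσ = qBL/((B+z)(L+z)) = 131×4.7×7.8/((4.7+6.1)(7.8+6.1)) = 31.991 kPa
Final effective stress: σ'_f = 69.044 + 31.991 = 101.03 kPa.
σ'_f = 101.03 > σ'_p = 87.6 kPa, so the stress path crosses the preconsolidation pressure — recompression up to σ'_p, then virgin compression beyond:
S_c = H/(1+e₀)·[C_r·log₁₀(σ'_p/σ'_0) + C_c·log₁₀(σ'_f/σ'_p)]
    = 6.6/1.67 × [0.057×log₁₀(87.6/69.044) + 0.19×log₁₀(101.03/87.6)]
    = 3.9521 × [0.0058926 + 0.01177] = 0.0698 m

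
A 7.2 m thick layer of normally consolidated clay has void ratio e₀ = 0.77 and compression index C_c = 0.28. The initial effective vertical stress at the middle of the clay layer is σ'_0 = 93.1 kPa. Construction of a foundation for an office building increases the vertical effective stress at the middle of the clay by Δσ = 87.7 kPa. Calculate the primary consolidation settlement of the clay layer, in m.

Final effective stress: σ'_f = σ'_0 + Δσ = 93.1 + 87.7 = 180.8 kPa.
Normally consolidated clay, so the full stress increment lies on the virgin compression line:
S_c = C_c·H/(1+e₀)·log₁₀(σ'_f/σ'_0) = 0.28×7.2/(1+0.77)×log₁₀(180.8/93.1)
    = 1.139 × 0.28825 = 0.3283 m

S_c ≈ 0.328 m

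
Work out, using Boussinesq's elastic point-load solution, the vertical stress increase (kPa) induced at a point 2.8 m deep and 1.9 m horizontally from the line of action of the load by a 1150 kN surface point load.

Δσ_z ≈ 27.2 kPa

Boussinesq vertical stress below a point load on an elastic half-space:
Δσ_z = 3P/(2πz²) · [1 + (r/z)²]^(−5/2)
r/z = 1.9/2.8 = 0.67857; [1+(r/z)²]^(−5/2) = 0.38795.
Δσ_z = 3×1150/(2π×2.8²) × 0.38795 = 70.036 × 0.38795 = 27.17 kPa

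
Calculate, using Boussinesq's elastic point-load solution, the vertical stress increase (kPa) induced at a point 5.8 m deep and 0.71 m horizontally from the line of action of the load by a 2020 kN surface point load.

Boussinesq vertical stress below a point load on an elastic half-space:
Δσ_z = 3P/(2πz²) · [1 + (r/z)²]^(−5/2)
r/z = 0.71/5.8 = 0.12241; [1+(r/z)²]^(−5/2) = 0.9635.
Δσ_z = 3×2020/(2π×5.8²) × 0.9635 = 28.671 × 0.9635 = 27.62 kPa

Δσ_z ≈ 27.6 kPa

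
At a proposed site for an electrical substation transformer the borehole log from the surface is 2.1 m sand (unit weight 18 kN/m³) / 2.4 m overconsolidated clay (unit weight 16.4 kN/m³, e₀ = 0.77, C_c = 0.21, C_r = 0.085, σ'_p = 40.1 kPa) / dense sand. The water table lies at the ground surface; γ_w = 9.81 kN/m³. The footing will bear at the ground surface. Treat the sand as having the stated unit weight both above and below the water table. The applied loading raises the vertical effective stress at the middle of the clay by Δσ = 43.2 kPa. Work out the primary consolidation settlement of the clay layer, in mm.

Mid-depth of clay below the ground surface: z = 2.1 + 2.4/2 = 3.3 m.
Total vertical stress at mid-clay: σ_v = 18×2.1 + 16.4×1.2 = 57.48 kPa.
Pore pressure: u = 9.81×(3.3 − 0) = 32.373 kPa.
Initial effective stress: σ'_0 = σ_v − u = 57.48 − 32.373 = 25.107 kPa.
Final effective stress: σ'_f = 25.107 + 43.2 = 68.307 kPa.
σ'_f = 68.307 > σ'_p = 40.1 kPa, so the stress path crosses the preconsolidation pressure — recompression up to σ'_p, then virgin compression beyond:
S_c = H/(1+e₀)·[C_r·log₁₀(σ'_p/σ'_0) + C_c·log₁₀(σ'_f/σ'_p)]
    = 2.4/1.77 × [0.085×log₁₀(40.1/25.107) + 0.21×log₁₀(68.307/40.1)]
    = 1.3559 × [0.017285 + 0.048577] = 0.0893 m

S_c ≈ 89.3 mm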